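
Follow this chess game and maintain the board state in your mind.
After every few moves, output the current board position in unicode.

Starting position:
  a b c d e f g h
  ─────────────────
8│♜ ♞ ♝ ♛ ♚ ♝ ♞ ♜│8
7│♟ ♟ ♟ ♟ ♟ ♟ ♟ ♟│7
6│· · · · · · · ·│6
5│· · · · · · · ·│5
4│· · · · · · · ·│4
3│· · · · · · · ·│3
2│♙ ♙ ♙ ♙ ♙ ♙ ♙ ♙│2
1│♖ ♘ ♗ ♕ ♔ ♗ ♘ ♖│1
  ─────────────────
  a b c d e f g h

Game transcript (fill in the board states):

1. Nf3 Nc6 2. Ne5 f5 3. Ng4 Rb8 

  a b c d e f g h
  ─────────────────
8│· ♜ ♝ ♛ ♚ ♝ ♞ ♜│8
7│♟ ♟ ♟ ♟ ♟ · ♟ ♟│7
6│· · ♞ · · · · ·│6
5│· · · · · ♟ · ·│5
4│· · · · · · ♘ ·│4
3│· · · · · · · ·│3
2│♙ ♙ ♙ ♙ ♙ ♙ ♙ ♙│2
1│♖ ♘ ♗ ♕ ♔ ♗ · ♖│1
  ─────────────────
  a b c d e f g h

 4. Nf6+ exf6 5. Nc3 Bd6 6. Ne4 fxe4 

  a b c d e f g h
  ─────────────────
8│· ♜ ♝ ♛ ♚ · ♞ ♜│8
7│♟ ♟ ♟ ♟ · · ♟ ♟│7
6│· · ♞ ♝ · ♟ · ·│6
5│· · · · · · · ·│5
4│· · · · ♟ · · ·│4
3│· · · · · · · ·│3
2│♙ ♙ ♙ ♙ ♙ ♙ ♙ ♙│2
1│♖ · ♗ ♕ ♔ ♗ · ♖│1
  ─────────────────
  a b c d e f g h

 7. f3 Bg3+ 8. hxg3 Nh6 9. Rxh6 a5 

  a b c d e f g h
  ─────────────────
8│· ♜ ♝ ♛ ♚ · · ♜│8
7│· ♟ ♟ ♟ · · ♟ ♟│7
6│· · ♞ · · ♟ · ♖│6
5│♟ · · · · · · ·│5
4│· · · · ♟ · · ·│4
3│· · · · · ♙ ♙ ·│3
2│♙ ♙ ♙ ♙ ♙ · ♙ ·│2
1│♖ · ♗ ♕ ♔ ♗ · ·│1
  ─────────────────
  a b c d e f g h

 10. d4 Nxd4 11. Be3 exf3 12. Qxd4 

  a b c d e f g h
  ─────────────────
8│· ♜ ♝ ♛ ♚ · · ♜│8
7│· ♟ ♟ ♟ · · ♟ ♟│7
6│· · · · · ♟ · ♖│6
5│♟ · · · · · · ·│5
4│· · · ♕ · · · ·│4
3│· · · · ♗ ♟ ♙ ·│3
2│♙ ♙ ♙ · ♙ · ♙ ·│2
1│♖ · · · ♔ ♗ · ·│1
  ─────────────────
  a b c d e f g h


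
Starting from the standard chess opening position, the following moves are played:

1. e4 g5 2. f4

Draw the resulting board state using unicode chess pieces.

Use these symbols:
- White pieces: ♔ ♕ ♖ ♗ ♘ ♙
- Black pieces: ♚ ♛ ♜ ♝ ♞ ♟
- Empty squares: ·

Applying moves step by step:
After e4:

♜ ♞ ♝ ♛ ♚ ♝ ♞ ♜
♟ ♟ ♟ ♟ ♟ ♟ ♟ ♟
· · · · · · · ·
· · · · · · · ·
· · · · ♙ · · ·
· · · · · · · ·
♙ ♙ ♙ ♙ · ♙ ♙ ♙
♖ ♘ ♗ ♕ ♔ ♗ ♘ ♖


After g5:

♜ ♞ ♝ ♛ ♚ ♝ ♞ ♜
♟ ♟ ♟ ♟ ♟ ♟ · ♟
· · · · · · · ·
· · · · · · ♟ ·
· · · · ♙ · · ·
· · · · · · · ·
♙ ♙ ♙ ♙ · ♙ ♙ ♙
♖ ♘ ♗ ♕ ♔ ♗ ♘ ♖


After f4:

♜ ♞ ♝ ♛ ♚ ♝ ♞ ♜
♟ ♟ ♟ ♟ ♟ ♟ · ♟
· · · · · · · ·
· · · · · · ♟ ·
· · · · ♙ ♙ · ·
· · · · · · · ·
♙ ♙ ♙ ♙ · · ♙ ♙
♖ ♘ ♗ ♕ ♔ ♗ ♘ ♖



  a b c d e f g h
  ─────────────────
8│♜ ♞ ♝ ♛ ♚ ♝ ♞ ♜│8
7│♟ ♟ ♟ ♟ ♟ ♟ · ♟│7
6│· · · · · · · ·│6
5│· · · · · · ♟ ·│5
4│· · · · ♙ ♙ · ·│4
3│· · · · · · · ·│3
2│♙ ♙ ♙ ♙ · · ♙ ♙│2
1│♖ ♘ ♗ ♕ ♔ ♗ ♘ ♖│1
  ─────────────────
  a b c d e f g h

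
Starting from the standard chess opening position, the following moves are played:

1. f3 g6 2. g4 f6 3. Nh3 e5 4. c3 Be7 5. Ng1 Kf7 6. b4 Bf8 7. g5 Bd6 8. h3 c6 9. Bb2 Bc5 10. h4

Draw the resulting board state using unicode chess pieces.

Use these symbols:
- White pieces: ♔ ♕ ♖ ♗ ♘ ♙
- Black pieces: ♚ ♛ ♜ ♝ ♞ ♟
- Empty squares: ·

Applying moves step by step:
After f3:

♜ ♞ ♝ ♛ ♚ ♝ ♞ ♜
♟ ♟ ♟ ♟ ♟ ♟ ♟ ♟
· · · · · · · ·
· · · · · · · ·
· · · · · · · ·
· · · · · ♙ · ·
♙ ♙ ♙ ♙ ♙ · ♙ ♙
♖ ♘ ♗ ♕ ♔ ♗ ♘ ♖


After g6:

♜ ♞ ♝ ♛ ♚ ♝ ♞ ♜
♟ ♟ ♟ ♟ ♟ ♟ · ♟
· · · · · · ♟ ·
· · · · · · · ·
· · · · · · · ·
· · · · · ♙ · ·
♙ ♙ ♙ ♙ ♙ · ♙ ♙
♖ ♘ ♗ ♕ ♔ ♗ ♘ ♖


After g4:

♜ ♞ ♝ ♛ ♚ ♝ ♞ ♜
♟ ♟ ♟ ♟ ♟ ♟ · ♟
· · · · · · ♟ ·
· · · · · · · ·
· · · · · · ♙ ·
· · · · · ♙ · ·
♙ ♙ ♙ ♙ ♙ · · ♙
♖ ♘ ♗ ♕ ♔ ♗ ♘ ♖


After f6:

♜ ♞ ♝ ♛ ♚ ♝ ♞ ♜
♟ ♟ ♟ ♟ ♟ · · ♟
· · · · · ♟ ♟ ·
· · · · · · · ·
· · · · · · ♙ ·
· · · · · ♙ · ·
♙ ♙ ♙ ♙ ♙ · · ♙
♖ ♘ ♗ ♕ ♔ ♗ ♘ ♖


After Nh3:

♜ ♞ ♝ ♛ ♚ ♝ ♞ ♜
♟ ♟ ♟ ♟ ♟ · · ♟
· · · · · ♟ ♟ ·
· · · · · · · ·
· · · · · · ♙ ·
· · · · · ♙ · ♘
♙ ♙ ♙ ♙ ♙ · · ♙
♖ ♘ ♗ ♕ ♔ ♗ · ♖


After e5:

♜ ♞ ♝ ♛ ♚ ♝ ♞ ♜
♟ ♟ ♟ ♟ · · · ♟
· · · · · ♟ ♟ ·
· · · · ♟ · · ·
· · · · · · ♙ ·
· · · · · ♙ · ♘
♙ ♙ ♙ ♙ ♙ · · ♙
♖ ♘ ♗ ♕ ♔ ♗ · ♖


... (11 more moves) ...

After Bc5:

♜ ♞ ♝ ♛ · · ♞ ♜
♟ ♟ · ♟ · ♚ · ♟
· · ♟ · · ♟ ♟ ·
· · ♝ · ♟ · ♙ ·
· ♙ · · · · · ·
· · ♙ · · ♙ · ♙
♙ ♗ · ♙ ♙ · · ·
♖ ♘ · ♕ ♔ ♗ ♘ ♖


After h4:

♜ ♞ ♝ ♛ · · ♞ ♜
♟ ♟ · ♟ · ♚ · ♟
· · ♟ · · ♟ ♟ ·
· · ♝ · ♟ · ♙ ·
· ♙ · · · · · ♙
· · ♙ · · ♙ · ·
♙ ♗ · ♙ ♙ · · ·
♖ ♘ · ♕ ♔ ♗ ♘ ♖



  a b c d e f g h
  ─────────────────
8│♜ ♞ ♝ ♛ · · ♞ ♜│8
7│♟ ♟ · ♟ · ♚ · ♟│7
6│· · ♟ · · ♟ ♟ ·│6
5│· · ♝ · ♟ · ♙ ·│5
4│· ♙ · · · · · ♙│4
3│· · ♙ · · ♙ · ·│3
2│♙ ♗ · ♙ ♙ · · ·│2
1│♖ ♘ · ♕ ♔ ♗ ♘ ♖│1
  ─────────────────
  a b c d e f g h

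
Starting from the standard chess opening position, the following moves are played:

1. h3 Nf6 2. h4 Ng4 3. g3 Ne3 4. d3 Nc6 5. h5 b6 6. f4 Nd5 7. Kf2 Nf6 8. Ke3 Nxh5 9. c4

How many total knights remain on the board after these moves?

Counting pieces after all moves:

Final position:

  a b c d e f g h
  ─────────────────
8│♜ · ♝ ♛ ♚ ♝ · ♜│8
7│♟ · ♟ ♟ ♟ ♟ ♟ ♟│7
6│· ♟ ♞ · · · · ·│6
5│· · · · · · · ♞│5
4│· · ♙ · · ♙ · ·│4
3│· · · ♙ ♔ · ♙ ·│3
2│♙ ♙ · · ♙ · · ·│2
1│♖ ♘ ♗ ♕ · ♗ ♘ ♖│1
  ─────────────────
  a b c d e f g h


4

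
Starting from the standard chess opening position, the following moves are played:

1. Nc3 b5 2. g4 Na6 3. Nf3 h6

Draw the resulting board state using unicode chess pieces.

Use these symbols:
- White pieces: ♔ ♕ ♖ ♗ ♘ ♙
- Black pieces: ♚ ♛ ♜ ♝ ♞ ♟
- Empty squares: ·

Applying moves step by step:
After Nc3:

♜ ♞ ♝ ♛ ♚ ♝ ♞ ♜
♟ ♟ ♟ ♟ ♟ ♟ ♟ ♟
· · · · · · · ·
· · · · · · · ·
· · · · · · · ·
· · ♘ · · · · ·
♙ ♙ ♙ ♙ ♙ ♙ ♙ ♙
♖ · ♗ ♕ ♔ ♗ ♘ ♖


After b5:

♜ ♞ ♝ ♛ ♚ ♝ ♞ ♜
♟ · ♟ ♟ ♟ ♟ ♟ ♟
· · · · · · · ·
· ♟ · · · · · ·
· · · · · · · ·
· · ♘ · · · · ·
♙ ♙ ♙ ♙ ♙ ♙ ♙ ♙
♖ · ♗ ♕ ♔ ♗ ♘ ♖


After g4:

♜ ♞ ♝ ♛ ♚ ♝ ♞ ♜
♟ · ♟ ♟ ♟ ♟ ♟ ♟
· · · · · · · ·
· ♟ · · · · · ·
· · · · · · ♙ ·
· · ♘ · · · · ·
♙ ♙ ♙ ♙ ♙ ♙ · ♙
♖ · ♗ ♕ ♔ ♗ ♘ ♖


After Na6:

♜ · ♝ ♛ ♚ ♝ ♞ ♜
♟ · ♟ ♟ ♟ ♟ ♟ ♟
♞ · · · · · · ·
· ♟ · · · · · ·
· · · · · · ♙ ·
· · ♘ · · · · ·
♙ ♙ ♙ ♙ ♙ ♙ · ♙
♖ · ♗ ♕ ♔ ♗ ♘ ♖


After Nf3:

♜ · ♝ ♛ ♚ ♝ ♞ ♜
♟ · ♟ ♟ ♟ ♟ ♟ ♟
♞ · · · · · · ·
· ♟ · · · · · ·
· · · · · · ♙ ·
· · ♘ · · ♘ · ·
♙ ♙ ♙ ♙ ♙ ♙ · ♙
♖ · ♗ ♕ ♔ ♗ · ♖


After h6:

♜ · ♝ ♛ ♚ ♝ ♞ ♜
♟ · ♟ ♟ ♟ ♟ ♟ ·
♞ · · · · · · ♟
· ♟ · · · · · ·
· · · · · · ♙ ·
· · ♘ · · ♘ · ·
♙ ♙ ♙ ♙ ♙ ♙ · ♙
♖ · ♗ ♕ ♔ ♗ · ♖



  a b c d e f g h
  ─────────────────
8│♜ · ♝ ♛ ♚ ♝ ♞ ♜│8
7│♟ · ♟ ♟ ♟ ♟ ♟ ·│7
6│♞ · · · · · · ♟│6
5│· ♟ · · · · · ·│5
4│· · · · · · ♙ ·│4
3│· · ♘ · · ♘ · ·│3
2│♙ ♙ ♙ ♙ ♙ ♙ · ♙│2
1│♖ · ♗ ♕ ♔ ♗ · ♖│1
  ─────────────────
  a b c d e f g h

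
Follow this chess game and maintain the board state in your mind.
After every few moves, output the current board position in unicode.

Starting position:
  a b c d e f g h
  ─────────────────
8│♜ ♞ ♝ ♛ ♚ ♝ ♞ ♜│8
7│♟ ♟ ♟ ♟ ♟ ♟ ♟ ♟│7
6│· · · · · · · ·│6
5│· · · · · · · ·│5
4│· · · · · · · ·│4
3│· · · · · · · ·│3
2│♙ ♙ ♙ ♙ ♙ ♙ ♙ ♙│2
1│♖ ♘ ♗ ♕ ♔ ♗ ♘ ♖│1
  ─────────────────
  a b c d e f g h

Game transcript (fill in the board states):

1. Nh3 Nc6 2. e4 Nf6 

  a b c d e f g h
  ─────────────────
8│♜ · ♝ ♛ ♚ ♝ · ♜│8
7│♟ ♟ ♟ ♟ ♟ ♟ ♟ ♟│7
6│· · ♞ · · ♞ · ·│6
5│· · · · · · · ·│5
4│· · · · ♙ · · ·│4
3│· · · · · · · ♘│3
2│♙ ♙ ♙ ♙ · ♙ ♙ ♙│2
1│♖ ♘ ♗ ♕ ♔ ♗ · ♖│1
  ─────────────────
  a b c d e f g h

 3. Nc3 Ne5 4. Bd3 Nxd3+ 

  a b c d e f g h
  ─────────────────
8│♜ · ♝ ♛ ♚ ♝ · ♜│8
7│♟ ♟ ♟ ♟ ♟ ♟ ♟ ♟│7
6│· · · · · ♞ · ·│6
5│· · · · · · · ·│5
4│· · · · ♙ · · ·│4
3│· · ♘ ♞ · · · ♘│3
2│♙ ♙ ♙ ♙ · ♙ ♙ ♙│2
1│♖ · ♗ ♕ ♔ · · ♖│1
  ─────────────────
  a b c d e f g h

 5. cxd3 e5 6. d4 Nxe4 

  a b c d e f g h
  ─────────────────
8│♜ · ♝ ♛ ♚ ♝ · ♜│8
7│♟ ♟ ♟ ♟ · ♟ ♟ ♟│7
6│· · · · · · · ·│6
5│· · · · ♟ · · ·│5
4│· · · ♙ ♞ · · ·│4
3│· · ♘ · · · · ♘│3
2│♙ ♙ · ♙ · ♙ ♙ ♙│2
1│♖ · ♗ ♕ ♔ · · ♖│1
  ─────────────────
  a b c d e f g h

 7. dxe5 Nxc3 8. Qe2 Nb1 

  a b c d e f g h
  ─────────────────
8│♜ · ♝ ♛ ♚ ♝ · ♜│8
7│♟ ♟ ♟ ♟ · ♟ ♟ ♟│7
6│· · · · · · · ·│6
5│· · · · ♙ · · ·│5
4│· · · · · · · ·│4
3│· · · · · · · ♘│3
2│♙ ♙ · ♙ ♕ ♙ ♙ ♙│2
1│♖ ♞ ♗ · ♔ · · ♖│1
  ─────────────────
  a b c d e f g h



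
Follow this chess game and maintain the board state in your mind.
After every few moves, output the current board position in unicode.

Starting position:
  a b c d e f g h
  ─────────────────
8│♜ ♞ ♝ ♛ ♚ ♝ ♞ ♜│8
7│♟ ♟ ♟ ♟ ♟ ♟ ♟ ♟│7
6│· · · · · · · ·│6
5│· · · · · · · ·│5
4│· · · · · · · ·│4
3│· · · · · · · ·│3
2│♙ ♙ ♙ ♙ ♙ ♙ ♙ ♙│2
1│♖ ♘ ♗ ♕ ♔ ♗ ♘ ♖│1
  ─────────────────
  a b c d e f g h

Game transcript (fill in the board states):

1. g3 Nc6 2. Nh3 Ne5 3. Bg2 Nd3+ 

  a b c d e f g h
  ─────────────────
8│♜ · ♝ ♛ ♚ ♝ ♞ ♜│8
7│♟ ♟ ♟ ♟ ♟ ♟ ♟ ♟│7
6│· · · · · · · ·│6
5│· · · · · · · ·│5
4│· · · · · · · ·│4
3│· · · ♞ · · ♙ ♘│3
2│♙ ♙ ♙ ♙ ♙ ♙ ♗ ♙│2
1│♖ ♘ ♗ ♕ ♔ · · ♖│1
  ─────────────────
  a b c d e f g h

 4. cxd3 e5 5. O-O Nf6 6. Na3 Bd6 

  a b c d e f g h
  ─────────────────
8│♜ · ♝ ♛ ♚ · · ♜│8
7│♟ ♟ ♟ ♟ · ♟ ♟ ♟│7
6│· · · ♝ · ♞ · ·│6
5│· · · · ♟ · · ·│5
4│· · · · · · · ·│4
3│♘ · · ♙ · · ♙ ♘│3
2│♙ ♙ · ♙ ♙ ♙ ♗ ♙│2
1│♖ · ♗ ♕ · ♖ ♔ ·│1
  ─────────────────
  a b c d e f g h

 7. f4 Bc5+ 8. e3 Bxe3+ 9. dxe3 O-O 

  a b c d e f g h
  ─────────────────
8│♜ · ♝ ♛ · ♜ ♚ ·│8
7│♟ ♟ ♟ ♟ · ♟ ♟ ♟│7
6│· · · · · ♞ · ·│6
5│· · · · ♟ · · ·│5
4│· · · · · ♙ · ·│4
3│♘ · · ♙ ♙ · ♙ ♘│3
2│♙ ♙ · · · · ♗ ♙│2
1│♖ · ♗ ♕ · ♖ ♔ ·│1
  ─────────────────
  a b c d e f g h

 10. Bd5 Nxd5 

  a b c d e f g h
  ─────────────────
8│♜ · ♝ ♛ · ♜ ♚ ·│8
7│♟ ♟ ♟ ♟ · ♟ ♟ ♟│7
6│· · · · · · · ·│6
5│· · · ♞ ♟ · · ·│5
4│· · · · · ♙ · ·│4
3│♘ · · ♙ ♙ · ♙ ♘│3
2│♙ ♙ · · · · · ♙│2
1│♖ · ♗ ♕ · ♖ ♔ ·│1
  ─────────────────
  a b c d e f g h


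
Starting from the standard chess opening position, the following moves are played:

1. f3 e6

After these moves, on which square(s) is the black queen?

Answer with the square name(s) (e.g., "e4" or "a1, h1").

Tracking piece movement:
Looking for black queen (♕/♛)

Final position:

  a b c d e f g h
  ─────────────────
8│♜ ♞ ♝ ♛ ♚ ♝ ♞ ♜│8
7│♟ ♟ ♟ ♟ · ♟ ♟ ♟│7
6│· · · · ♟ · · ·│6
5│· · · · · · · ·│5
4│· · · · · · · ·│4
3│· · · · · ♙ · ·│3
2│♙ ♙ ♙ ♙ ♙ · ♙ ♙│2
1│♖ ♘ ♗ ♕ ♔ ♗ ♘ ♖│1
  ─────────────────
  a b c d e f g h


d8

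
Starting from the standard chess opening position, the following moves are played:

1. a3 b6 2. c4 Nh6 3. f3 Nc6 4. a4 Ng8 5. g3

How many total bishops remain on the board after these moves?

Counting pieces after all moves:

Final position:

  a b c d e f g h
  ─────────────────
8│♜ · ♝ ♛ ♚ ♝ ♞ ♜│8
7│♟ · ♟ ♟ ♟ ♟ ♟ ♟│7
6│· ♟ ♞ · · · · ·│6
5│· · · · · · · ·│5
4│♙ · ♙ · · · · ·│4
3│· · · · · ♙ ♙ ·│3
2│· ♙ · ♙ ♙ · · ♙│2
1│♖ ♘ ♗ ♕ ♔ ♗ ♘ ♖│1
  ─────────────────
  a b c d e f g h


4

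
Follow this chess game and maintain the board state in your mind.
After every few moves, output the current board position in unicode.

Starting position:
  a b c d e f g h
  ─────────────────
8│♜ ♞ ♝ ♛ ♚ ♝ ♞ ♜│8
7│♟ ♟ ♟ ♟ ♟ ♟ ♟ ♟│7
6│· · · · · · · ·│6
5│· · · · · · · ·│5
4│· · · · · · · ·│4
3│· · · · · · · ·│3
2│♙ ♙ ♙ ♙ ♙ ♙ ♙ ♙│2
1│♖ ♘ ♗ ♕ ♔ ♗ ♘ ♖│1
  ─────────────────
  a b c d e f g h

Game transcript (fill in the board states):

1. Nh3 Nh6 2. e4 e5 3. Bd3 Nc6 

  a b c d e f g h
  ─────────────────
8│♜ · ♝ ♛ ♚ ♝ · ♜│8
7│♟ ♟ ♟ ♟ · ♟ ♟ ♟│7
6│· · ♞ · · · · ♞│6
5│· · · · ♟ · · ·│5
4│· · · · ♙ · · ·│4
3│· · · ♗ · · · ♘│3
2│♙ ♙ ♙ ♙ · ♙ ♙ ♙│2
1│♖ ♘ ♗ ♕ ♔ · · ♖│1
  ─────────────────
  a b c d e f g h

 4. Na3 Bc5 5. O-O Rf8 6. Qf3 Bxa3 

  a b c d e f g h
  ─────────────────
8│♜ · ♝ ♛ ♚ ♜ · ·│8
7│♟ ♟ ♟ ♟ · ♟ ♟ ♟│7
6│· · ♞ · · · · ♞│6
5│· · · · ♟ · · ·│5
4│· · · · ♙ · · ·│4
3│♝ · · ♗ · ♕ · ♘│3
2│♙ ♙ ♙ ♙ · ♙ ♙ ♙│2
1│♖ · ♗ · · ♖ ♔ ·│1
  ─────────────────
  a b c d e f g h

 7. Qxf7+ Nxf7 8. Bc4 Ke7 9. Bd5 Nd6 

  a b c d e f g h
  ─────────────────
8│♜ · ♝ ♛ · ♜ · ·│8
7│♟ ♟ ♟ ♟ ♚ · ♟ ♟│7
6│· · ♞ ♞ · · · ·│6
5│· · · ♗ ♟ · · ·│5
4│· · · · ♙ · · ·│4
3│♝ · · · · · · ♘│3
2│♙ ♙ ♙ ♙ · ♙ ♙ ♙│2
1│♖ · ♗ · · ♖ ♔ ·│1
  ─────────────────
  a b c d e f g h

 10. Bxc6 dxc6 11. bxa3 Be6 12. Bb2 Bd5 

  a b c d e f g h
  ─────────────────
8│♜ · · ♛ · ♜ · ·│8
7│♟ ♟ ♟ · ♚ · ♟ ♟│7
6│· · ♟ ♞ · · · ·│6
5│· · · ♝ ♟ · · ·│5
4│· · · · ♙ · · ·│4
3│♙ · · · · · · ♘│3
2│♙ ♗ ♙ ♙ · ♙ ♙ ♙│2
1│♖ · · · · ♖ ♔ ·│1
  ─────────────────
  a b c d e f g h

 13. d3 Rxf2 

  a b c d e f g h
  ─────────────────
8│♜ · · ♛ · · · ·│8
7│♟ ♟ ♟ · ♚ · ♟ ♟│7
6│· · ♟ ♞ · · · ·│6
5│· · · ♝ ♟ · · ·│5
4│· · · · ♙ · · ·│4
3│♙ · · ♙ · · · ♘│3
2│♙ ♗ ♙ · · ♜ ♙ ♙│2
1│♖ · · · · ♖ ♔ ·│1
  ─────────────────
  a b c d e f g h


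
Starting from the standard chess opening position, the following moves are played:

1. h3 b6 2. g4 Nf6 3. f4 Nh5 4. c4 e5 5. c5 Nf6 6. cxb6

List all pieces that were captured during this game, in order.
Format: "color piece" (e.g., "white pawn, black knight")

Tracking captures:
  cxb6: captured black pawn

black pawn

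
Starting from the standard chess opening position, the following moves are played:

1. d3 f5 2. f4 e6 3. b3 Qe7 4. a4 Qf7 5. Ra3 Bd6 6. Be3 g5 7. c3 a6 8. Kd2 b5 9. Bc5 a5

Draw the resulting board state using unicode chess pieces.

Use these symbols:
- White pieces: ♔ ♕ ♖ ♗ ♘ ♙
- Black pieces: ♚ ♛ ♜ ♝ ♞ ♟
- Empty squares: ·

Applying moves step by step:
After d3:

♜ ♞ ♝ ♛ ♚ ♝ ♞ ♜
♟ ♟ ♟ ♟ ♟ ♟ ♟ ♟
· · · · · · · ·
· · · · · · · ·
· · · · · · · ·
· · · ♙ · · · ·
♙ ♙ ♙ · ♙ ♙ ♙ ♙
♖ ♘ ♗ ♕ ♔ ♗ ♘ ♖


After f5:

♜ ♞ ♝ ♛ ♚ ♝ ♞ ♜
♟ ♟ ♟ ♟ ♟ · ♟ ♟
· · · · · · · ·
· · · · · ♟ · ·
· · · · · · · ·
· · · ♙ · · · ·
♙ ♙ ♙ · ♙ ♙ ♙ ♙
♖ ♘ ♗ ♕ ♔ ♗ ♘ ♖


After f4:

♜ ♞ ♝ ♛ ♚ ♝ ♞ ♜
♟ ♟ ♟ ♟ ♟ · ♟ ♟
· · · · · · · ·
· · · · · ♟ · ·
· · · · · ♙ · ·
· · · ♙ · · · ·
♙ ♙ ♙ · ♙ · ♙ ♙
♖ ♘ ♗ ♕ ♔ ♗ ♘ ♖


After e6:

♜ ♞ ♝ ♛ ♚ ♝ ♞ ♜
♟ ♟ ♟ ♟ · · ♟ ♟
· · · · ♟ · · ·
· · · · · ♟ · ·
· · · · · ♙ · ·
· · · ♙ · · · ·
♙ ♙ ♙ · ♙ · ♙ ♙
♖ ♘ ♗ ♕ ♔ ♗ ♘ ♖


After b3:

♜ ♞ ♝ ♛ ♚ ♝ ♞ ♜
♟ ♟ ♟ ♟ · · ♟ ♟
· · · · ♟ · · ·
· · · · · ♟ · ·
· · · · · ♙ · ·
· ♙ · ♙ · · · ·
♙ · ♙ · ♙ · ♙ ♙
♖ ♘ ♗ ♕ ♔ ♗ ♘ ♖


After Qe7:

♜ ♞ ♝ · ♚ ♝ ♞ ♜
♟ ♟ ♟ ♟ ♛ · ♟ ♟
· · · · ♟ · · ·
· · · · · ♟ · ·
· · · · · ♙ · ·
· ♙ · ♙ · · · ·
♙ · ♙ · ♙ · ♙ ♙
♖ ♘ ♗ ♕ ♔ ♗ ♘ ♖


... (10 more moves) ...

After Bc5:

♜ ♞ ♝ · ♚ · ♞ ♜
· · ♟ ♟ · ♛ · ♟
♟ · · ♝ ♟ · · ·
· ♟ ♗ · · ♟ ♟ ·
♙ · · · · ♙ · ·
♖ ♙ ♙ ♙ · · · ·
· · · ♔ ♙ · ♙ ♙
· ♘ · ♕ · ♗ ♘ ♖


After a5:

♜ ♞ ♝ · ♚ · ♞ ♜
· · ♟ ♟ · ♛ · ♟
· · · ♝ ♟ · · ·
♟ ♟ ♗ · · ♟ ♟ ·
♙ · · · · ♙ · ·
♖ ♙ ♙ ♙ · · · ·
· · · ♔ ♙ · ♙ ♙
· ♘ · ♕ · ♗ ♘ ♖



  a b c d e f g h
  ─────────────────
8│♜ ♞ ♝ · ♚ · ♞ ♜│8
7│· · ♟ ♟ · ♛ · ♟│7
6│· · · ♝ ♟ · · ·│6
5│♟ ♟ ♗ · · ♟ ♟ ·│5
4│♙ · · · · ♙ · ·│4
3│♖ ♙ ♙ ♙ · · · ·│3
2│· · · ♔ ♙ · ♙ ♙│2
1│· ♘ · ♕ · ♗ ♘ ♖│1
  ─────────────────
  a b c d e f g h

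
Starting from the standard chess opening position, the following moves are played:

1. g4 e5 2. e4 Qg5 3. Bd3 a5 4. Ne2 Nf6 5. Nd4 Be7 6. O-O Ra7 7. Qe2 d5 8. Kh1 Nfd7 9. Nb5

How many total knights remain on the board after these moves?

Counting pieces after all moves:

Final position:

  a b c d e f g h
  ─────────────────
8│· ♞ ♝ · ♚ · · ♜│8
7│♜ ♟ ♟ ♞ ♝ ♟ ♟ ♟│7
6│· · · · · · · ·│6
5│♟ ♘ · ♟ ♟ · ♛ ·│5
4│· · · · ♙ · ♙ ·│4
3│· · · ♗ · · · ·│3
2│♙ ♙ ♙ ♙ ♕ ♙ · ♙│2
1│♖ ♘ ♗ · · ♖ · ♔│1
  ─────────────────
  a b c d e f g h


4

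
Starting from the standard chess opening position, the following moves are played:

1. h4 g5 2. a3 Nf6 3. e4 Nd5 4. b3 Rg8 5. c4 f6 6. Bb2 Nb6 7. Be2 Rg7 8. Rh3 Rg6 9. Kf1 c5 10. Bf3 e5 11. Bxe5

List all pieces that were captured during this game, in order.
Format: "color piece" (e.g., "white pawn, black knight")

Tracking captures:
  Bxe5: captured black pawn

black pawn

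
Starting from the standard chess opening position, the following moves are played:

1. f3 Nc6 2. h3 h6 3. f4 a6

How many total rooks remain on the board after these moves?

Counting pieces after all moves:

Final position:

  a b c d e f g h
  ─────────────────
8│♜ · ♝ ♛ ♚ ♝ ♞ ♜│8
7│· ♟ ♟ ♟ ♟ ♟ ♟ ·│7
6│♟ · ♞ · · · · ♟│6
5│· · · · · · · ·│5
4│· · · · · ♙ · ·│4
3│· · · · · · · ♙│3
2│♙ ♙ ♙ ♙ ♙ · ♙ ·│2
1│♖ ♘ ♗ ♕ ♔ ♗ ♘ ♖│1
  ─────────────────
  a b c d e f g h


4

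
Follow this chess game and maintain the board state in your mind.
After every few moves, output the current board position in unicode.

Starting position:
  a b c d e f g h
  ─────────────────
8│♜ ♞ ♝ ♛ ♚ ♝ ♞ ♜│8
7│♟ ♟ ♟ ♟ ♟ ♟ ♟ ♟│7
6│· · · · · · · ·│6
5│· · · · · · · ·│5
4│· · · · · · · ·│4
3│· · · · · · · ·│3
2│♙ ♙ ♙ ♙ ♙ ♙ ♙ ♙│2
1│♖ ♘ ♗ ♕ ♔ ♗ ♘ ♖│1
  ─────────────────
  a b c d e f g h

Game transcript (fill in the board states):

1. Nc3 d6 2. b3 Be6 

  a b c d e f g h
  ─────────────────
8│♜ ♞ · ♛ ♚ ♝ ♞ ♜│8
7│♟ ♟ ♟ · ♟ ♟ ♟ ♟│7
6│· · · ♟ ♝ · · ·│6
5│· · · · · · · ·│5
4│· · · · · · · ·│4
3│· ♙ ♘ · · · · ·│3
2│♙ · ♙ ♙ ♙ ♙ ♙ ♙│2
1│♖ · ♗ ♕ ♔ ♗ ♘ ♖│1
  ─────────────────
  a b c d e f g h

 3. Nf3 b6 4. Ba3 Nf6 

  a b c d e f g h
  ─────────────────
8│♜ ♞ · ♛ ♚ ♝ · ♜│8
7│♟ · ♟ · ♟ ♟ ♟ ♟│7
6│· ♟ · ♟ ♝ ♞ · ·│6
5│· · · · · · · ·│5
4│· · · · · · · ·│4
3│♗ ♙ ♘ · · ♘ · ·│3
2│♙ · ♙ ♙ ♙ ♙ ♙ ♙│2
1│♖ · · ♕ ♔ ♗ · ♖│1
  ─────────────────
  a b c d e f g h

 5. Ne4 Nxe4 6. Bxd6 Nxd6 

  a b c d e f g h
  ─────────────────
8│♜ ♞ · ♛ ♚ ♝ · ♜│8
7│♟ · ♟ · ♟ ♟ ♟ ♟│7
6│· ♟ · ♞ ♝ · · ·│6
5│· · · · · · · ·│5
4│· · · · · · · ·│4
3│· ♙ · · · ♘ · ·│3
2│♙ · ♙ ♙ ♙ ♙ ♙ ♙│2
1│♖ · · ♕ ♔ ♗ · ♖│1
  ─────────────────
  a b c d e f g h

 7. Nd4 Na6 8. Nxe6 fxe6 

  a b c d e f g h
  ─────────────────
8│♜ · · ♛ ♚ ♝ · ♜│8
7│♟ · ♟ · ♟ · ♟ ♟│7
6│♞ ♟ · ♞ ♟ · · ·│6
5│· · · · · · · ·│5
4│· · · · · · · ·│4
3│· ♙ · · · · · ·│3
2│♙ · ♙ ♙ ♙ ♙ ♙ ♙│2
1│♖ · · ♕ ♔ ♗ · ♖│1
  ─────────────────
  a b c d e f g h

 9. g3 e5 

  a b c d e f g h
  ─────────────────
8│♜ · · ♛ ♚ ♝ · ♜│8
7│♟ · ♟ · ♟ · ♟ ♟│7
6│♞ ♟ · ♞ · · · ·│6
5│· · · · ♟ · · ·│5
4│· · · · · · · ·│4
3│· ♙ · · · · ♙ ·│3
2│♙ · ♙ ♙ ♙ ♙ · ♙│2
1│♖ · · ♕ ♔ ♗ · ♖│1
  ─────────────────
  a b c d e f g h


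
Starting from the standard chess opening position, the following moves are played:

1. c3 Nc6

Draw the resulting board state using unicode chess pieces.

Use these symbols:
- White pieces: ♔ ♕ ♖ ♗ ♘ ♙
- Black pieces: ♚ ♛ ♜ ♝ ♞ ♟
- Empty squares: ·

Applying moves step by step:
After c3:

♜ ♞ ♝ ♛ ♚ ♝ ♞ ♜
♟ ♟ ♟ ♟ ♟ ♟ ♟ ♟
· · · · · · · ·
· · · · · · · ·
· · · · · · · ·
· · ♙ · · · · ·
♙ ♙ · ♙ ♙ ♙ ♙ ♙
♖ ♘ ♗ ♕ ♔ ♗ ♘ ♖


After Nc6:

♜ · ♝ ♛ ♚ ♝ ♞ ♜
♟ ♟ ♟ ♟ ♟ ♟ ♟ ♟
· · ♞ · · · · ·
· · · · · · · ·
· · · · · · · ·
· · ♙ · · · · ·
♙ ♙ · ♙ ♙ ♙ ♙ ♙
♖ ♘ ♗ ♕ ♔ ♗ ♘ ♖



  a b c d e f g h
  ─────────────────
8│♜ · ♝ ♛ ♚ ♝ ♞ ♜│8
7│♟ ♟ ♟ ♟ ♟ ♟ ♟ ♟│7
6│· · ♞ · · · · ·│6
5│· · · · · · · ·│5
4│· · · · · · · ·│4
3│· · ♙ · · · · ·│3
2│♙ ♙ · ♙ ♙ ♙ ♙ ♙│2
1│♖ ♘ ♗ ♕ ♔ ♗ ♘ ♖│1
  ─────────────────
  a b c d e f g h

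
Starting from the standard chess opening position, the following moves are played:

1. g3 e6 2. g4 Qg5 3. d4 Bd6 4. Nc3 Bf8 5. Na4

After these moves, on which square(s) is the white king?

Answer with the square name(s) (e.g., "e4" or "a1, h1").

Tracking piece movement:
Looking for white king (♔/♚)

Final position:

  a b c d e f g h
  ─────────────────
8│♜ ♞ ♝ · ♚ ♝ ♞ ♜│8
7│♟ ♟ ♟ ♟ · ♟ ♟ ♟│7
6│· · · · ♟ · · ·│6
5│· · · · · · ♛ ·│5
4│♘ · · ♙ · · ♙ ·│4
3│· · · · · · · ·│3
2│♙ ♙ ♙ · ♙ ♙ · ♙│2
1│♖ · ♗ ♕ ♔ ♗ ♘ ♖│1
  ─────────────────
  a b c d e f g h


e1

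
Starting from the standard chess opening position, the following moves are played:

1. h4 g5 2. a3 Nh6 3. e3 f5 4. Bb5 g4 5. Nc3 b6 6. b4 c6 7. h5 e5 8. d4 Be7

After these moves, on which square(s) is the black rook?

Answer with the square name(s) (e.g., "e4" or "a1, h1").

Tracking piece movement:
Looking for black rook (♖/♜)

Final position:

  a b c d e f g h
  ─────────────────
8│♜ ♞ ♝ ♛ ♚ · · ♜│8
7│♟ · · ♟ ♝ · · ♟│7
6│· ♟ ♟ · · · · ♞│6
5│· ♗ · · ♟ ♟ · ♙│5
4│· ♙ · ♙ · · ♟ ·│4
3│♙ · ♘ · ♙ · · ·│3
2│· · ♙ · · ♙ ♙ ·│2
1│♖ · ♗ ♕ ♔ · ♘ ♖│1
  ─────────────────
  a b c d e f g h


a8, h8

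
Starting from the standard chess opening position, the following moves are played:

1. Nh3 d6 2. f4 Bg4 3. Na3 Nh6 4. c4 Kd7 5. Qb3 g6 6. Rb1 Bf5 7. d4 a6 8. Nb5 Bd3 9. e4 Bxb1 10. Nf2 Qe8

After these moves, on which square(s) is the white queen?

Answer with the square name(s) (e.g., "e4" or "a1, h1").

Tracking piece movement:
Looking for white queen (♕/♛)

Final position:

  a b c d e f g h
  ─────────────────
8│♜ ♞ · · ♛ ♝ · ♜│8
7│· ♟ ♟ ♚ ♟ ♟ · ♟│7
6│♟ · · ♟ · · ♟ ♞│6
5│· ♘ · · · · · ·│5
4│· · ♙ ♙ ♙ ♙ · ·│4
3│· ♕ · · · · · ·│3
2│♙ ♙ · · · ♘ ♙ ♙│2
1│· ♝ ♗ · ♔ ♗ · ♖│1
  ─────────────────
  a b c d e f g h


b3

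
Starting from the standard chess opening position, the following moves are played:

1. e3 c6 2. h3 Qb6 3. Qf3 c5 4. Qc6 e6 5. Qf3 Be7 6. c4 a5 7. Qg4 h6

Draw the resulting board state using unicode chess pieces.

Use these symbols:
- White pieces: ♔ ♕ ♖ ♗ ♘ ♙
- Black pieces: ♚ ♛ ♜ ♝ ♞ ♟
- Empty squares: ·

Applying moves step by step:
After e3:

♜ ♞ ♝ ♛ ♚ ♝ ♞ ♜
♟ ♟ ♟ ♟ ♟ ♟ ♟ ♟
· · · · · · · ·
· · · · · · · ·
· · · · · · · ·
· · · · ♙ · · ·
♙ ♙ ♙ ♙ · ♙ ♙ ♙
♖ ♘ ♗ ♕ ♔ ♗ ♘ ♖


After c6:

♜ ♞ ♝ ♛ ♚ ♝ ♞ ♜
♟ ♟ · ♟ ♟ ♟ ♟ ♟
· · ♟ · · · · ·
· · · · · · · ·
· · · · · · · ·
· · · · ♙ · · ·
♙ ♙ ♙ ♙ · ♙ ♙ ♙
♖ ♘ ♗ ♕ ♔ ♗ ♘ ♖


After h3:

♜ ♞ ♝ ♛ ♚ ♝ ♞ ♜
♟ ♟ · ♟ ♟ ♟ ♟ ♟
· · ♟ · · · · ·
· · · · · · · ·
· · · · · · · ·
· · · · ♙ · · ♙
♙ ♙ ♙ ♙ · ♙ ♙ ·
♖ ♘ ♗ ♕ ♔ ♗ ♘ ♖


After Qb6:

♜ ♞ ♝ · ♚ ♝ ♞ ♜
♟ ♟ · ♟ ♟ ♟ ♟ ♟
· ♛ ♟ · · · · ·
· · · · · · · ·
· · · · · · · ·
· · · · ♙ · · ♙
♙ ♙ ♙ ♙ · ♙ ♙ ·
♖ ♘ ♗ ♕ ♔ ♗ ♘ ♖


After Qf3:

♜ ♞ ♝ · ♚ ♝ ♞ ♜
♟ ♟ · ♟ ♟ ♟ ♟ ♟
· ♛ ♟ · · · · ·
· · · · · · · ·
· · · · · · · ·
· · · · ♙ ♕ · ♙
♙ ♙ ♙ ♙ · ♙ ♙ ·
♖ ♘ ♗ · ♔ ♗ ♘ ♖


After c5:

♜ ♞ ♝ · ♚ ♝ ♞ ♜
♟ ♟ · ♟ ♟ ♟ ♟ ♟
· ♛ · · · · · ·
· · ♟ · · · · ·
· · · · · · · ·
· · · · ♙ ♕ · ♙
♙ ♙ ♙ ♙ · ♙ ♙ ·
♖ ♘ ♗ · ♔ ♗ ♘ ♖


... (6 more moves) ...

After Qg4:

♜ ♞ ♝ · ♚ · ♞ ♜
· ♟ · ♟ ♝ ♟ ♟ ♟
· ♛ · · ♟ · · ·
♟ · ♟ · · · · ·
· · ♙ · · · ♕ ·
· · · · ♙ · · ♙
♙ ♙ · ♙ · ♙ ♙ ·
♖ ♘ ♗ · ♔ ♗ ♘ ♖


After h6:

♜ ♞ ♝ · ♚ · ♞ ♜
· ♟ · ♟ ♝ ♟ ♟ ·
· ♛ · · ♟ · · ♟
♟ · ♟ · · · · ·
· · ♙ · · · ♕ ·
· · · · ♙ · · ♙
♙ ♙ · ♙ · ♙ ♙ ·
♖ ♘ ♗ · ♔ ♗ ♘ ♖



  a b c d e f g h
  ─────────────────
8│♜ ♞ ♝ · ♚ · ♞ ♜│8
7│· ♟ · ♟ ♝ ♟ ♟ ·│7
6│· ♛ · · ♟ · · ♟│6
5│♟ · ♟ · · · · ·│5
4│· · ♙ · · · ♕ ·│4
3│· · · · ♙ · · ♙│3
2│♙ ♙ · ♙ · ♙ ♙ ·│2
1│♖ ♘ ♗ · ♔ ♗ ♘ ♖│1
  ─────────────────
  a b c d e f g h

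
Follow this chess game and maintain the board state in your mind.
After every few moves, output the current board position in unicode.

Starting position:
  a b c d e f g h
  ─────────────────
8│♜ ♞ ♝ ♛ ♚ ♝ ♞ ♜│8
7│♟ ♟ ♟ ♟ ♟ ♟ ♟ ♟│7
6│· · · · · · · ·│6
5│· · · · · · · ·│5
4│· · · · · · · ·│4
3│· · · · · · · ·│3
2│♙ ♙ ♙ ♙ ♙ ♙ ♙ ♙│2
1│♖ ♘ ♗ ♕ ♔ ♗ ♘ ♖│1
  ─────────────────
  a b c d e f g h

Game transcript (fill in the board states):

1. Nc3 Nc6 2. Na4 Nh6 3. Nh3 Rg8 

  a b c d e f g h
  ─────────────────
8│♜ · ♝ ♛ ♚ ♝ ♜ ·│8
7│♟ ♟ ♟ ♟ ♟ ♟ ♟ ♟│7
6│· · ♞ · · · · ♞│6
5│· · · · · · · ·│5
4│♘ · · · · · · ·│4
3│· · · · · · · ♘│3
2│♙ ♙ ♙ ♙ ♙ ♙ ♙ ♙│2
1│♖ · ♗ ♕ ♔ ♗ · ♖│1
  ─────────────────
  a b c d e f g h

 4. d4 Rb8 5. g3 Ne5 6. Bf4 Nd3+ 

  a b c d e f g h
  ─────────────────
8│· ♜ ♝ ♛ ♚ ♝ ♜ ·│8
7│♟ ♟ ♟ ♟ ♟ ♟ ♟ ♟│7
6│· · · · · · · ♞│6
5│· · · · · · · ·│5
4│♘ · · ♙ · ♗ · ·│4
3│· · · ♞ · · ♙ ♘│3
2│♙ ♙ ♙ · ♙ ♙ · ♙│2
1│♖ · · ♕ ♔ ♗ · ♖│1
  ─────────────────
  a b c d e f g h

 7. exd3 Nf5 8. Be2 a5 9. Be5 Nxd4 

  a b c d e f g h
  ─────────────────
8│· ♜ ♝ ♛ ♚ ♝ ♜ ·│8
7│· ♟ ♟ ♟ ♟ ♟ ♟ ♟│7
6│· · · · · · · ·│6
5│♟ · · · ♗ · · ·│5
4│♘ · · ♞ · · · ·│4
3│· · · ♙ · · ♙ ♘│3
2│♙ ♙ ♙ · ♗ ♙ · ♙│2
1│♖ · · ♕ ♔ · · ♖│1
  ─────────────────
  a b c d e f g h

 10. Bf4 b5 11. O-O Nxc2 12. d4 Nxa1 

  a b c d e f g h
  ─────────────────
8│· ♜ ♝ ♛ ♚ ♝ ♜ ·│8
7│· · ♟ ♟ ♟ ♟ ♟ ♟│7
6│· · · · · · · ·│6
5│♟ ♟ · · · · · ·│5
4│♘ · · ♙ · ♗ · ·│4
3│· · · · · · ♙ ♘│3
2│♙ ♙ · · ♗ ♙ · ♙│2
1│♞ · · ♕ · ♖ ♔ ·│1
  ─────────────────
  a b c d e f g h

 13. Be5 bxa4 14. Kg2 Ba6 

  a b c d e f g h
  ─────────────────
8│· ♜ · ♛ ♚ ♝ ♜ ·│8
7│· · ♟ ♟ ♟ ♟ ♟ ♟│7
6│♝ · · · · · · ·│6
5│♟ · · · ♗ · · ·│5
4│♟ · · ♙ · · · ·│4
3│· · · · · · ♙ ♘│3
2│♙ ♙ · · ♗ ♙ ♔ ♙│2
1│♞ · · ♕ · ♖ · ·│1
  ─────────────────
  a b c d e f g h


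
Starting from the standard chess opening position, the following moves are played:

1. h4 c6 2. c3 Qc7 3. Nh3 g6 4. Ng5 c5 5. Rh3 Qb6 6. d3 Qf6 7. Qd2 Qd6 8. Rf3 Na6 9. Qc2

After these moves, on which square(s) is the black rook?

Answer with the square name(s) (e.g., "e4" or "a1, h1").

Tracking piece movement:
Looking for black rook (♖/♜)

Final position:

  a b c d e f g h
  ─────────────────
8│♜ · ♝ · ♚ ♝ ♞ ♜│8
7│♟ ♟ · ♟ ♟ ♟ · ♟│7
6│♞ · · ♛ · · ♟ ·│6
5│· · ♟ · · · ♘ ·│5
4│· · · · · · · ♙│4
3│· · ♙ ♙ · ♖ · ·│3
2│♙ ♙ ♕ · ♙ ♙ ♙ ·│2
1│♖ ♘ ♗ · ♔ ♗ · ·│1
  ─────────────────
  a b c d e f g h


a8, h8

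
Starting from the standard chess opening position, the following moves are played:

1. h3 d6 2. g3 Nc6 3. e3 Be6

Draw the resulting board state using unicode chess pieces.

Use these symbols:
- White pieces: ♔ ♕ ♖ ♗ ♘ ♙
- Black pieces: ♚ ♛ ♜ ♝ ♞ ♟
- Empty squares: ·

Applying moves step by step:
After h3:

♜ ♞ ♝ ♛ ♚ ♝ ♞ ♜
♟ ♟ ♟ ♟ ♟ ♟ ♟ ♟
· · · · · · · ·
· · · · · · · ·
· · · · · · · ·
· · · · · · · ♙
♙ ♙ ♙ ♙ ♙ ♙ ♙ ·
♖ ♘ ♗ ♕ ♔ ♗ ♘ ♖


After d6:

♜ ♞ ♝ ♛ ♚ ♝ ♞ ♜
♟ ♟ ♟ · ♟ ♟ ♟ ♟
· · · ♟ · · · ·
· · · · · · · ·
· · · · · · · ·
· · · · · · · ♙
♙ ♙ ♙ ♙ ♙ ♙ ♙ ·
♖ ♘ ♗ ♕ ♔ ♗ ♘ ♖


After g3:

♜ ♞ ♝ ♛ ♚ ♝ ♞ ♜
♟ ♟ ♟ · ♟ ♟ ♟ ♟
· · · ♟ · · · ·
· · · · · · · ·
· · · · · · · ·
· · · · · · ♙ ♙
♙ ♙ ♙ ♙ ♙ ♙ · ·
♖ ♘ ♗ ♕ ♔ ♗ ♘ ♖


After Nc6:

♜ · ♝ ♛ ♚ ♝ ♞ ♜
♟ ♟ ♟ · ♟ ♟ ♟ ♟
· · ♞ ♟ · · · ·
· · · · · · · ·
· · · · · · · ·
· · · · · · ♙ ♙
♙ ♙ ♙ ♙ ♙ ♙ · ·
♖ ♘ ♗ ♕ ♔ ♗ ♘ ♖


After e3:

♜ · ♝ ♛ ♚ ♝ ♞ ♜
♟ ♟ ♟ · ♟ ♟ ♟ ♟
· · ♞ ♟ · · · ·
· · · · · · · ·
· · · · · · · ·
· · · · ♙ · ♙ ♙
♙ ♙ ♙ ♙ · ♙ · ·
♖ ♘ ♗ ♕ ♔ ♗ ♘ ♖


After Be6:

♜ · · ♛ ♚ ♝ ♞ ♜
♟ ♟ ♟ · ♟ ♟ ♟ ♟
· · ♞ ♟ ♝ · · ·
· · · · · · · ·
· · · · · · · ·
· · · · ♙ · ♙ ♙
♙ ♙ ♙ ♙ · ♙ · ·
♖ ♘ ♗ ♕ ♔ ♗ ♘ ♖



  a b c d e f g h
  ─────────────────
8│♜ · · ♛ ♚ ♝ ♞ ♜│8
7│♟ ♟ ♟ · ♟ ♟ ♟ ♟│7
6│· · ♞ ♟ ♝ · · ·│6
5│· · · · · · · ·│5
4│· · · · · · · ·│4
3│· · · · ♙ · ♙ ♙│3
2│♙ ♙ ♙ ♙ · ♙ · ·│2
1│♖ ♘ ♗ ♕ ♔ ♗ ♘ ♖│1
  ─────────────────
  a b c d e f g h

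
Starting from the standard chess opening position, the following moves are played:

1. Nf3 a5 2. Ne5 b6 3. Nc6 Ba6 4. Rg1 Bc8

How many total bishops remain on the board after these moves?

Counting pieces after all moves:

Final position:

  a b c d e f g h
  ─────────────────
8│♜ ♞ ♝ ♛ ♚ ♝ ♞ ♜│8
7│· · ♟ ♟ ♟ ♟ ♟ ♟│7
6│· ♟ ♘ · · · · ·│6
5│♟ · · · · · · ·│5
4│· · · · · · · ·│4
3│· · · · · · · ·│3
2│♙ ♙ ♙ ♙ ♙ ♙ ♙ ♙│2
1│♖ ♘ ♗ ♕ ♔ ♗ ♖ ·│1
  ─────────────────
  a b c d e f g h


4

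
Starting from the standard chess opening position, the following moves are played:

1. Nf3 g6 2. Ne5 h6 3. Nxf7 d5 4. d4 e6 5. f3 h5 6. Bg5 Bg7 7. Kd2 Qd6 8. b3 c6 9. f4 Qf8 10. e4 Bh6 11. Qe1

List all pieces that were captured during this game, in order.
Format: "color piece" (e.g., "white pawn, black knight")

Tracking captures:
  Nxf7: captured black pawn

black pawn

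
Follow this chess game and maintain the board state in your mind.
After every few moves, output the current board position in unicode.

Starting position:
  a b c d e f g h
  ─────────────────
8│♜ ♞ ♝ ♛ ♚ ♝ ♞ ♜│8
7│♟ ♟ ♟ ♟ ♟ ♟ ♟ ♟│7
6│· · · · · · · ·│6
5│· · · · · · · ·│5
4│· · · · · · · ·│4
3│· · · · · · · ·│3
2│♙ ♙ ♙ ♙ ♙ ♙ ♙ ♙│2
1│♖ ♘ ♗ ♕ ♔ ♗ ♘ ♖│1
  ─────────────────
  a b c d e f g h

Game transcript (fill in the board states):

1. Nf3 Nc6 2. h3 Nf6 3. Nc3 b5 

  a b c d e f g h
  ─────────────────
8│♜ · ♝ ♛ ♚ ♝ · ♜│8
7│♟ · ♟ ♟ ♟ ♟ ♟ ♟│7
6│· · ♞ · · ♞ · ·│6
5│· ♟ · · · · · ·│5
4│· · · · · · · ·│4
3│· · ♘ · · ♘ · ♙│3
2│♙ ♙ ♙ ♙ ♙ ♙ ♙ ·│2
1│♖ · ♗ ♕ ♔ ♗ · ♖│1
  ─────────────────
  a b c d e f g h

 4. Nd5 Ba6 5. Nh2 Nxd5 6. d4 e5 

  a b c d e f g h
  ─────────────────
8│♜ · · ♛ ♚ ♝ · ♜│8
7│♟ · ♟ ♟ · ♟ ♟ ♟│7
6│♝ · ♞ · · · · ·│6
5│· ♟ · ♞ ♟ · · ·│5
4│· · · ♙ · · · ·│4
3│· · · · · · · ♙│3
2│♙ ♙ ♙ · ♙ ♙ ♙ ♘│2
1│♖ · ♗ ♕ ♔ ♗ · ♖│1
  ─────────────────
  a b c d e f g h

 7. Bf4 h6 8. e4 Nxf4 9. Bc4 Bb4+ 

  a b c d e f g h
  ─────────────────
8│♜ · · ♛ ♚ · · ♜│8
7│♟ · ♟ ♟ · ♟ ♟ ·│7
6│♝ · ♞ · · · · ♟│6
5│· ♟ · · ♟ · · ·│5
4│· ♝ ♗ ♙ ♙ ♞ · ·│4
3│· · · · · · · ♙│3
2│♙ ♙ ♙ · · ♙ ♙ ♘│2
1│♖ · · ♕ ♔ · · ♖│1
  ─────────────────
  a b c d e f g h

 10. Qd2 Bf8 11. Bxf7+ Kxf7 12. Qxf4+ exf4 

  a b c d e f g h
  ─────────────────
8│♜ · · ♛ · ♝ · ♜│8
7│♟ · ♟ ♟ · ♚ ♟ ·│7
6│♝ · ♞ · · · · ♟│6
5│· ♟ · · · · · ·│5
4│· · · ♙ ♙ ♟ · ·│4
3│· · · · · · · ♙│3
2│♙ ♙ ♙ · · ♙ ♙ ♘│2
1│♖ · · · ♔ · · ♖│1
  ─────────────────
  a b c d e f g h

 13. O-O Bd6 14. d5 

  a b c d e f g h
  ─────────────────
8│♜ · · ♛ · · · ♜│8
7│♟ · ♟ ♟ · ♚ ♟ ·│7
6│♝ · ♞ ♝ · · · ♟│6
5│· ♟ · ♙ · · · ·│5
4│· · · · ♙ ♟ · ·│4
3│· · · · · · · ♙│3
2│♙ ♙ ♙ · · ♙ ♙ ♘│2
1│♖ · · · · ♖ ♔ ·│1
  ─────────────────
  a b c d e f g h
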